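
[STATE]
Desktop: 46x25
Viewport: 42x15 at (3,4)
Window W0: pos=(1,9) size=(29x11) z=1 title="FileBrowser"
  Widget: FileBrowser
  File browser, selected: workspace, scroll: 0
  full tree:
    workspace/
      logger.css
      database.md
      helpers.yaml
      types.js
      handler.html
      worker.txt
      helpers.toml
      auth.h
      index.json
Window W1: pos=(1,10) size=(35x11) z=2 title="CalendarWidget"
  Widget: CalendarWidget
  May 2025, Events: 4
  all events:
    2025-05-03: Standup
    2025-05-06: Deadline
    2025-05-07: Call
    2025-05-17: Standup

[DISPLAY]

                                          
                                          
                                          
                                          
                                          
━━━━━━━━━━━━━━━━━━━━━━━━━━┓               
━━━━━━━━━━━━━━━━━━━━━━━━━━━━━━━━┓         
CalendarWidget                  ┃         
────────────────────────────────┨         
            May 2025            ┃         
o Tu We Th Fr Sa Su             ┃         
         1  2  3*  4            ┃         
5  6*  7*  8  9 10 11           ┃         
2 13 14 15 16 17* 18            ┃         
9 20 21 22 23 24 25             ┃         


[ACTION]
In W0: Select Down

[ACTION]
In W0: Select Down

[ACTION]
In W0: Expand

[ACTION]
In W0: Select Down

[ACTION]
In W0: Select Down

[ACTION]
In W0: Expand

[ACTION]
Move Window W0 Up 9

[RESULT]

   logger.css             ┃               
   database.md            ┃               
   helpers.yaml           ┃               
 > types.js               ┃               
   handler.html           ┃               
   worker.txt             ┃               
━━━━━━━━━━━━━━━━━━━━━━━━━━━━━━━━┓         
CalendarWidget                  ┃         
────────────────────────────────┨         
            May 2025            ┃         
o Tu We Th Fr Sa Su             ┃         
         1  2  3*  4            ┃         
5  6*  7*  8  9 10 11           ┃         
2 13 14 15 16 17* 18            ┃         
9 20 21 22 23 24 25             ┃         


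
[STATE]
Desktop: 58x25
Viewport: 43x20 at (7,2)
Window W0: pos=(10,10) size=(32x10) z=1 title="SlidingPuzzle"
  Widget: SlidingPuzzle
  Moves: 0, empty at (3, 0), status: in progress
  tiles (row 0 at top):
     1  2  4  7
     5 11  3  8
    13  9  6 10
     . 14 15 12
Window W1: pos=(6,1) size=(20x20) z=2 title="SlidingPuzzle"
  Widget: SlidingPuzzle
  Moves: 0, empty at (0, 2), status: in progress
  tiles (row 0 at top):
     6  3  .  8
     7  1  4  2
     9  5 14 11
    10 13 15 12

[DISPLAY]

 SlidingPuzzle    ┃                        
──────────────────┨                        
┌────┬────┬────┬──┃                        
│  6 │  3 │    │  ┃                        
├────┼────┼────┼──┃                        
│  7 │  1 │  4 │  ┃                        
├────┼────┼────┼──┃                        
│  9 │  5 │ 14 │ 1┃                        
├────┼────┼────┼──┃━━━━━━━━━━━━━━━┓        
│ 10 │ 13 │ 15 │ 1┃               ┃        
└────┴────┴────┴──┃───────────────┨        
Moves: 0          ┃┬────┐         ┃        
                  ┃│  7 │         ┃        
                  ┃┼────┤         ┃        
                  ┃│  8 │         ┃        
                  ┃┼────┤         ┃        
                  ┃│ 10 │         ┃        
                  ┃━━━━━━━━━━━━━━━┛        
━━━━━━━━━━━━━━━━━━┛                        
                                           


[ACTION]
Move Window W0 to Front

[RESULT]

 SlidingPuzzle    ┃                        
──────────────────┨                        
┌────┬────┬────┬──┃                        
│  6 │  3 │    │  ┃                        
├────┼────┼────┼──┃                        
│  7 │  1 │  4 │  ┃                        
├────┼────┼────┼──┃                        
│  9 │  5 │ 14 │ 1┃                        
├──┏━━━━━━━━━━━━━━━━━━━━━━━━━━━━━━┓        
│ 1┃ SlidingPuzzle                ┃        
└──┠──────────────────────────────┨        
Mov┃┌────┬────┬────┬────┐         ┃        
   ┃│  1 │  2 │  4 │  7 │         ┃        
   ┃├────┼────┼────┼────┤         ┃        
   ┃│  5 │ 11 │  3 │  8 │         ┃        
   ┃├────┼────┼────┼────┤         ┃        
   ┃│ 13 │  9 │  6 │ 10 │         ┃        
   ┗━━━━━━━━━━━━━━━━━━━━━━━━━━━━━━┛        
━━━━━━━━━━━━━━━━━━┛                        
                                           


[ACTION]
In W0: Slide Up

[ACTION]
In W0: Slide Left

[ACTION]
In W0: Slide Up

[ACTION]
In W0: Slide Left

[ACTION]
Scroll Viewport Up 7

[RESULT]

                                           
━━━━━━━━━━━━━━━━━━┓                        
 SlidingPuzzle    ┃                        
──────────────────┨                        
┌────┬────┬────┬──┃                        
│  6 │  3 │    │  ┃                        
├────┼────┼────┼──┃                        
│  7 │  1 │  4 │  ┃                        
├────┼────┼────┼──┃                        
│  9 │  5 │ 14 │ 1┃                        
├──┏━━━━━━━━━━━━━━━━━━━━━━━━━━━━━━┓        
│ 1┃ SlidingPuzzle                ┃        
└──┠──────────────────────────────┨        
Mov┃┌────┬────┬────┬────┐         ┃        
   ┃│  1 │  2 │  4 │  7 │         ┃        
   ┃├────┼────┼────┼────┤         ┃        
   ┃│  5 │ 11 │  3 │  8 │         ┃        
   ┃├────┼────┼────┼────┤         ┃        
   ┃│ 13 │  9 │  6 │ 10 │         ┃        
   ┗━━━━━━━━━━━━━━━━━━━━━━━━━━━━━━┛        


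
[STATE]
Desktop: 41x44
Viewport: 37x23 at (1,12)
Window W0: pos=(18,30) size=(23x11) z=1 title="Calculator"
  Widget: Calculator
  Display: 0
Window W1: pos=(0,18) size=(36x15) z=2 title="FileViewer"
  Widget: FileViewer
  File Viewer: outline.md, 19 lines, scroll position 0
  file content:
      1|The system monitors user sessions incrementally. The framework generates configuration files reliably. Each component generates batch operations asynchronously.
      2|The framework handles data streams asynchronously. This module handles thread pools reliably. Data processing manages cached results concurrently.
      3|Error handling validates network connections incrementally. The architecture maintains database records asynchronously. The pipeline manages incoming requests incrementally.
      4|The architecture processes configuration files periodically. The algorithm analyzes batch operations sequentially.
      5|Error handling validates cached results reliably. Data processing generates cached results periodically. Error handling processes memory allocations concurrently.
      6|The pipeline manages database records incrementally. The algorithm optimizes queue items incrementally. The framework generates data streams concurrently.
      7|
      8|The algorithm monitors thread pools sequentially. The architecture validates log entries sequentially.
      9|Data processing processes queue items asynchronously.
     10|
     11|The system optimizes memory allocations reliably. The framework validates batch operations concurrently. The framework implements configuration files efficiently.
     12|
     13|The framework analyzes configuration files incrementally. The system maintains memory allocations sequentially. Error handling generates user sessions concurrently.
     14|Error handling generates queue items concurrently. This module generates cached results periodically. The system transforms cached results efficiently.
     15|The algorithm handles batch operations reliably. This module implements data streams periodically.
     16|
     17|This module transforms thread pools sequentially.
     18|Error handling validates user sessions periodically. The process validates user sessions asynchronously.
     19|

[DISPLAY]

                                     
                                     
                                     
                                     
                                     
                                     
━━━━━━━━━━━━━━━━━━━━━━━━━━━━━━━━━━┓  
 FileViewer                       ┃  
──────────────────────────────────┨  
The system monitors user sessions▲┃  
The framework handles data stream█┃  
Error handling validates network ░┃  
The architecture processes config░┃  
Error handling validates cached r░┃  
The pipeline manages database rec░┃  
                                 ░┃  
The algorithm monitors thread poo░┃  
Data processing processes queue i░┃  
                                 ░┃━━
The system optimizes memory alloc▼┃  
━━━━━━━━━━━━━━━━━━━━━━━━━━━━━━━━━━┛──
                 ┃                   
                 ┃┌───┬───┬───┬───┐  


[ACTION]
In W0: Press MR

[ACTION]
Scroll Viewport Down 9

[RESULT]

The system monitors user sessions▲┃  
The framework handles data stream█┃  
Error handling validates network ░┃  
The architecture processes config░┃  
Error handling validates cached r░┃  
The pipeline manages database rec░┃  
                                 ░┃  
The algorithm monitors thread poo░┃  
Data processing processes queue i░┃  
                                 ░┃━━
The system optimizes memory alloc▼┃  
━━━━━━━━━━━━━━━━━━━━━━━━━━━━━━━━━━┛──
                 ┃                   
                 ┃┌───┬───┬───┬───┐  
                 ┃│ 7 │ 8 │ 9 │ ÷ │  
                 ┃├───┼───┼───┼───┤  
                 ┃│ 4 │ 5 │ 6 │ × │  
                 ┃├───┼───┼───┼───┤  
                 ┃│ 1 │ 2 │ 3 │ - │  
                 ┗━━━━━━━━━━━━━━━━━━━
                                     
                                     
                                     


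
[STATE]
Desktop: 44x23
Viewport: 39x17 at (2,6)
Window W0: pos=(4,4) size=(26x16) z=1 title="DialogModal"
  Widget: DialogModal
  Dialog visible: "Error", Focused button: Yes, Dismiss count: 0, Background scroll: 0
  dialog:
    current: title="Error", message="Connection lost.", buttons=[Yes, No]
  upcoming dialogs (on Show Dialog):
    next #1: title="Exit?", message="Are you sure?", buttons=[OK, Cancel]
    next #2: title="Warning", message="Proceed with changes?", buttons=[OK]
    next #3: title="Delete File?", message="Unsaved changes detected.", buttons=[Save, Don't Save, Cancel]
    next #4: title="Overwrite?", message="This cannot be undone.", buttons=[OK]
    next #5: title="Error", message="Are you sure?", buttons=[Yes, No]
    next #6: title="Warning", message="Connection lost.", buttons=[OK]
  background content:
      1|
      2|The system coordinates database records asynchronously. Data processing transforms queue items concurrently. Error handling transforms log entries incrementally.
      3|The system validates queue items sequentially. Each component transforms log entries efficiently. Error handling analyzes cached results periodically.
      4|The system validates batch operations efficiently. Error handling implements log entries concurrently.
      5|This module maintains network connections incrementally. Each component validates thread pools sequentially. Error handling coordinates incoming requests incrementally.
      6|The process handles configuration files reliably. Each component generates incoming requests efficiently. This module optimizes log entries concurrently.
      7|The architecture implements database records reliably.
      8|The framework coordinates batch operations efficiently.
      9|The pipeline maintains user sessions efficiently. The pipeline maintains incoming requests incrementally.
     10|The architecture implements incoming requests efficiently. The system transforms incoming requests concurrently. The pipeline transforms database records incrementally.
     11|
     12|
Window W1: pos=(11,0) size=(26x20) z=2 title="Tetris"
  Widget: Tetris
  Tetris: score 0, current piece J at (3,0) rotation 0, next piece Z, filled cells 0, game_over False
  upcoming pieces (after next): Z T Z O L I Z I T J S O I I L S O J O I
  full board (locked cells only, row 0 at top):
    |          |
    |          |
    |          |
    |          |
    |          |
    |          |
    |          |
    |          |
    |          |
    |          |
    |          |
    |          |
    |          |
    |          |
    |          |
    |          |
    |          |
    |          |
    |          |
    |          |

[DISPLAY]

  ┠──────┃          │             ┃    
  ┃      ┃          │             ┃    
  ┃The sy┃          │             ┃    
  ┃The sy┃          │Score:       ┃    
  ┃Th┌───┃          │0            ┃    
  ┃Th│   ┃          │             ┃    
  ┃Th│ Co┃          │             ┃    
  ┃Th│   ┃          │             ┃    
  ┃Th└───┃          │             ┃    
  ┃The pi┃          │             ┃    
  ┃The ar┃          │             ┃    
  ┃      ┃          │             ┃    
  ┃      ┃          │             ┃    
  ┗━━━━━━┗━━━━━━━━━━━━━━━━━━━━━━━━┛    
                                       
                                       
                                       


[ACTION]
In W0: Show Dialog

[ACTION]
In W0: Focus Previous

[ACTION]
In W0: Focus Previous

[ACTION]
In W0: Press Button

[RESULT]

  ┠──────┃          │             ┃    
  ┃      ┃          │             ┃    
  ┃The sy┃          │             ┃    
  ┃The sy┃          │Score:       ┃    
  ┃The sy┃          │0            ┃    
  ┃This m┃          │             ┃    
  ┃The pr┃          │             ┃    
  ┃The ar┃          │             ┃    
  ┃The fr┃          │             ┃    
  ┃The pi┃          │             ┃    
  ┃The ar┃          │             ┃    
  ┃      ┃          │             ┃    
  ┃      ┃          │             ┃    
  ┗━━━━━━┗━━━━━━━━━━━━━━━━━━━━━━━━┛    
                                       
                                       
                                       


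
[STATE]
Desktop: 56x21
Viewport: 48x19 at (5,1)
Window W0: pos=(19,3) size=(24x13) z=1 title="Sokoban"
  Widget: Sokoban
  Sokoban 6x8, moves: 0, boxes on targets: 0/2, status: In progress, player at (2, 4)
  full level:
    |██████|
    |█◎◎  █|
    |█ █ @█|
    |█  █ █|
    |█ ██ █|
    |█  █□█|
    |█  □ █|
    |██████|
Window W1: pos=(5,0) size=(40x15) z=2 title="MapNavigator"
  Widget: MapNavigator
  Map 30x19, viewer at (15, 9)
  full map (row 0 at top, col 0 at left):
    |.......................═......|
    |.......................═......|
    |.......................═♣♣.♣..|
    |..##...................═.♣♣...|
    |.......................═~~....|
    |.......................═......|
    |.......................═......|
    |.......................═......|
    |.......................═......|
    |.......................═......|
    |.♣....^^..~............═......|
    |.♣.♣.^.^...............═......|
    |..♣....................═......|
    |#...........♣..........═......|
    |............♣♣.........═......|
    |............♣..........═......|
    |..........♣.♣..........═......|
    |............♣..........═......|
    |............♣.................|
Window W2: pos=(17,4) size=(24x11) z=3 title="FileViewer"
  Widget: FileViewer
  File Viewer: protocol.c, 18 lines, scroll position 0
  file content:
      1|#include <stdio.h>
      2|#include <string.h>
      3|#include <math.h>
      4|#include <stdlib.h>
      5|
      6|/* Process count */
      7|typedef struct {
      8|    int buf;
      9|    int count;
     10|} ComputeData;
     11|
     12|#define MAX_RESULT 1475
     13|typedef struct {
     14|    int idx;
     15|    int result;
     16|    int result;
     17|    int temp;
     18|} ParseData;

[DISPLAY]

┃ MapNavigator                         ┃        
┠──────────────────────────────────────┨        
┃    .......................═~~....    ┃        
┃    .......┏━━━━━━━━━━━━━━━━━━━━━━┓   ┃        
┃    .......┃ FileViewer           ┃   ┃        
┃    .......┠──────────────────────┨   ┃        
┃    .......┃#include <stdio.h>   ▲┃   ┃        
┃    .......┃#include <string.h>  █┃   ┃        
┃    .♣....^┃#include <math.h>    ░┃   ┃        
┃    .♣.♣.^.┃#include <stdlib.h>  ░┃   ┃        
┃    ..♣....┃                     ░┃   ┃        
┃    #......┃/* Process count */  ░┃   ┃        
┃    .......┃typedef struct {     ▼┃   ┃        
┗━━━━━━━━━━━┗━━━━━━━━━━━━━━━━━━━━━━┛━━━┛        
              ┗━━━━━━━━━━━━━━━━━━━━━━┛          
                                                
                                                
                                                
                                                


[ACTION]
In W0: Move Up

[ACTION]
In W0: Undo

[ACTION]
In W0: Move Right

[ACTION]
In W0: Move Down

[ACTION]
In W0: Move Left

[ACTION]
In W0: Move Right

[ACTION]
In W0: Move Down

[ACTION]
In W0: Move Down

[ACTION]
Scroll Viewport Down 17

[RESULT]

┠──────────────────────────────────────┨        
┃    .......................═~~....    ┃        
┃    .......┏━━━━━━━━━━━━━━━━━━━━━━┓   ┃        
┃    .......┃ FileViewer           ┃   ┃        
┃    .......┠──────────────────────┨   ┃        
┃    .......┃#include <stdio.h>   ▲┃   ┃        
┃    .......┃#include <string.h>  █┃   ┃        
┃    .♣....^┃#include <math.h>    ░┃   ┃        
┃    .♣.♣.^.┃#include <stdlib.h>  ░┃   ┃        
┃    ..♣....┃                     ░┃   ┃        
┃    #......┃/* Process count */  ░┃   ┃        
┃    .......┃typedef struct {     ▼┃   ┃        
┗━━━━━━━━━━━┗━━━━━━━━━━━━━━━━━━━━━━┛━━━┛        
              ┗━━━━━━━━━━━━━━━━━━━━━━┛          
                                                
                                                
                                                
                                                
                                                


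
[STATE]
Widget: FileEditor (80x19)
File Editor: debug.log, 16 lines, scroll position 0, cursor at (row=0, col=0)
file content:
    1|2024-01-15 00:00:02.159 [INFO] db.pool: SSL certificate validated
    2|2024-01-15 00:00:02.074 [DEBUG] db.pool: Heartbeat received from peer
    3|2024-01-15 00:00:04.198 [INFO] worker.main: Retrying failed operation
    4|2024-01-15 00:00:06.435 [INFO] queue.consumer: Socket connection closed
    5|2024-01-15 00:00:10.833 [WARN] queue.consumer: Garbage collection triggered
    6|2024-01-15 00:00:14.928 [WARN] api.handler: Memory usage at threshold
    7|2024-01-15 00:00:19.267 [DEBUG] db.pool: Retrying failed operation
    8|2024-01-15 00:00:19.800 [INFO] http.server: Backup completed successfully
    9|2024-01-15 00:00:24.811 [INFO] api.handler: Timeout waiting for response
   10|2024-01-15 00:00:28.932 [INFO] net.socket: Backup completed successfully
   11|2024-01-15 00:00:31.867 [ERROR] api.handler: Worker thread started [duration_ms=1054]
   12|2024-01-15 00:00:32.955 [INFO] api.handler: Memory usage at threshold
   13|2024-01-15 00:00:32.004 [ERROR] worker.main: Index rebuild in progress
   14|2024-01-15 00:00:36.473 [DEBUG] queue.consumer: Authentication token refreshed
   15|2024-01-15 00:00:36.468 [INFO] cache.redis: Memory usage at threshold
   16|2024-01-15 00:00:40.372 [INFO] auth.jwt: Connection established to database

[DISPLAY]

█024-01-15 00:00:02.159 [INFO] db.pool: SSL certificate validated              ▲
2024-01-15 00:00:02.074 [DEBUG] db.pool: Heartbeat received from peer          █
2024-01-15 00:00:04.198 [INFO] worker.main: Retrying failed operation          ░
2024-01-15 00:00:06.435 [INFO] queue.consumer: Socket connection closed        ░
2024-01-15 00:00:10.833 [WARN] queue.consumer: Garbage collection triggered    ░
2024-01-15 00:00:14.928 [WARN] api.handler: Memory usage at threshold          ░
2024-01-15 00:00:19.267 [DEBUG] db.pool: Retrying failed operation             ░
2024-01-15 00:00:19.800 [INFO] http.server: Backup completed successfully      ░
2024-01-15 00:00:24.811 [INFO] api.handler: Timeout waiting for response       ░
2024-01-15 00:00:28.932 [INFO] net.socket: Backup completed successfully       ░
2024-01-15 00:00:31.867 [ERROR] api.handler: Worker thread started [duration_ms░
2024-01-15 00:00:32.955 [INFO] api.handler: Memory usage at threshold          ░
2024-01-15 00:00:32.004 [ERROR] worker.main: Index rebuild in progress         ░
2024-01-15 00:00:36.473 [DEBUG] queue.consumer: Authentication token refreshed ░
2024-01-15 00:00:36.468 [INFO] cache.redis: Memory usage at threshold          ░
2024-01-15 00:00:40.372 [INFO] auth.jwt: Connection established to database    ░
                                                                               ░
                                                                               ░
                                                                               ▼


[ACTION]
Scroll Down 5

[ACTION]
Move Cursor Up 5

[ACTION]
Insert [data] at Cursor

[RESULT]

data█024-01-15 00:00:02.159 [INFO] db.pool: SSL certificate validated          ▲
2024-01-15 00:00:02.074 [DEBUG] db.pool: Heartbeat received from peer          █
2024-01-15 00:00:04.198 [INFO] worker.main: Retrying failed operation          ░
2024-01-15 00:00:06.435 [INFO] queue.consumer: Socket connection closed        ░
2024-01-15 00:00:10.833 [WARN] queue.consumer: Garbage collection triggered    ░
2024-01-15 00:00:14.928 [WARN] api.handler: Memory usage at threshold          ░
2024-01-15 00:00:19.267 [DEBUG] db.pool: Retrying failed operation             ░
2024-01-15 00:00:19.800 [INFO] http.server: Backup completed successfully      ░
2024-01-15 00:00:24.811 [INFO] api.handler: Timeout waiting for response       ░
2024-01-15 00:00:28.932 [INFO] net.socket: Backup completed successfully       ░
2024-01-15 00:00:31.867 [ERROR] api.handler: Worker thread started [duration_ms░
2024-01-15 00:00:32.955 [INFO] api.handler: Memory usage at threshold          ░
2024-01-15 00:00:32.004 [ERROR] worker.main: Index rebuild in progress         ░
2024-01-15 00:00:36.473 [DEBUG] queue.consumer: Authentication token refreshed ░
2024-01-15 00:00:36.468 [INFO] cache.redis: Memory usage at threshold          ░
2024-01-15 00:00:40.372 [INFO] auth.jwt: Connection established to database    ░
                                                                               ░
                                                                               ░
                                                                               ▼


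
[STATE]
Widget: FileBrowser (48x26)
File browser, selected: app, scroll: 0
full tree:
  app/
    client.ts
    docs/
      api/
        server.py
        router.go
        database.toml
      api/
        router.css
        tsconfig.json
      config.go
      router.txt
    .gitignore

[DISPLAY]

> [-] app/                                      
    client.ts                                   
    [+] docs/                                   
    .gitignore                                  
                                                
                                                
                                                
                                                
                                                
                                                
                                                
                                                
                                                
                                                
                                                
                                                
                                                
                                                
                                                
                                                
                                                
                                                
                                                
                                                
                                                
                                                


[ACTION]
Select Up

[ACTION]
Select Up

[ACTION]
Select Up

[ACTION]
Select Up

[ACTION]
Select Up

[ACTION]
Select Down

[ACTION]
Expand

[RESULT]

  [-] app/                                      
  > client.ts                                   
    [+] docs/                                   
    .gitignore                                  
                                                
                                                
                                                
                                                
                                                
                                                
                                                
                                                
                                                
                                                
                                                
                                                
                                                
                                                
                                                
                                                
                                                
                                                
                                                
                                                
                                                
                                                


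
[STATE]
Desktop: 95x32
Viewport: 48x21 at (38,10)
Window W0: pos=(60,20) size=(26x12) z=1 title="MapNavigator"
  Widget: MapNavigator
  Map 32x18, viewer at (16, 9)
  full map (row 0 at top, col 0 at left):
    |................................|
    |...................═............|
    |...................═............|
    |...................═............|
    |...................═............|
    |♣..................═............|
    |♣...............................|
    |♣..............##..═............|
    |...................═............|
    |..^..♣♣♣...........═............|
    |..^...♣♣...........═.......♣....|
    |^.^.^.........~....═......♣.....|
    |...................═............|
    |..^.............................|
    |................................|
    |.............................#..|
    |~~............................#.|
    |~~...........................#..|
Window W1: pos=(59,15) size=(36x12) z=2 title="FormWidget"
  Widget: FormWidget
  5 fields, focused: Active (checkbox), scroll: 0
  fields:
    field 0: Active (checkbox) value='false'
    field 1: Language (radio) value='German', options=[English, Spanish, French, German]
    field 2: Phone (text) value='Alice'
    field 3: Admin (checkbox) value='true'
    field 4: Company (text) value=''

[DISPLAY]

                                                
                                                
                                                
                                                
                                                
                     ┏━━━━━━━━━━━━━━━━━━━━━━━━━━
                     ┃ FormWidget               
                     ┠──────────────────────────
                     ┃> Active:     [ ]         
                     ┃  Language:   ( ) English 
                     ┃  Phone:      [Alice      
                     ┃  Admin:      [x]         
                     ┃  Company:    [           
                     ┃                          
                     ┃                          
                     ┃                          
                     ┗━━━━━━━━━━━━━━━━━━━━━━━━━━
                      ┃.♣♣♣........@..═........┃
                      ┃..♣♣...........═.......♣┃
                      ┃^.........~....═......♣.┃
                      ┃...............═........┃


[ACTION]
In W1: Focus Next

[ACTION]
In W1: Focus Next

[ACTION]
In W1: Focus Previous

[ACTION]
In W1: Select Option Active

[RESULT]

                                                
                                                
                                                
                                                
                                                
                     ┏━━━━━━━━━━━━━━━━━━━━━━━━━━
                     ┃ FormWidget               
                     ┠──────────────────────────
                     ┃  Active:     [ ]         
                     ┃> Language:   ( ) English 
                     ┃  Phone:      [Alice      
                     ┃  Admin:      [x]         
                     ┃  Company:    [           
                     ┃                          
                     ┃                          
                     ┃                          
                     ┗━━━━━━━━━━━━━━━━━━━━━━━━━━
                      ┃.♣♣♣........@..═........┃
                      ┃..♣♣...........═.......♣┃
                      ┃^.........~....═......♣.┃
                      ┃...............═........┃


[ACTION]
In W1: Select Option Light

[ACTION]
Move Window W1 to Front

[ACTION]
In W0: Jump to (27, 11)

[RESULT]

                                                
                                                
                                                
                                                
                                                
                     ┏━━━━━━━━━━━━━━━━━━━━━━━━━━
                     ┃ FormWidget               
                     ┠──────────────────────────
                     ┃  Active:     [ ]         
                     ┃> Language:   ( ) English 
                     ┃  Phone:      [Alice      
                     ┃  Admin:      [x]         
                     ┃  Company:    [           
                     ┃                          
                     ┃                          
                     ┃                          
                     ┗━━━━━━━━━━━━━━━━━━━━━━━━━━
                      ┃....═......♣@....       ┃
                      ┃....═............       ┃
                      ┃.................       ┃
                      ┃.................       ┃


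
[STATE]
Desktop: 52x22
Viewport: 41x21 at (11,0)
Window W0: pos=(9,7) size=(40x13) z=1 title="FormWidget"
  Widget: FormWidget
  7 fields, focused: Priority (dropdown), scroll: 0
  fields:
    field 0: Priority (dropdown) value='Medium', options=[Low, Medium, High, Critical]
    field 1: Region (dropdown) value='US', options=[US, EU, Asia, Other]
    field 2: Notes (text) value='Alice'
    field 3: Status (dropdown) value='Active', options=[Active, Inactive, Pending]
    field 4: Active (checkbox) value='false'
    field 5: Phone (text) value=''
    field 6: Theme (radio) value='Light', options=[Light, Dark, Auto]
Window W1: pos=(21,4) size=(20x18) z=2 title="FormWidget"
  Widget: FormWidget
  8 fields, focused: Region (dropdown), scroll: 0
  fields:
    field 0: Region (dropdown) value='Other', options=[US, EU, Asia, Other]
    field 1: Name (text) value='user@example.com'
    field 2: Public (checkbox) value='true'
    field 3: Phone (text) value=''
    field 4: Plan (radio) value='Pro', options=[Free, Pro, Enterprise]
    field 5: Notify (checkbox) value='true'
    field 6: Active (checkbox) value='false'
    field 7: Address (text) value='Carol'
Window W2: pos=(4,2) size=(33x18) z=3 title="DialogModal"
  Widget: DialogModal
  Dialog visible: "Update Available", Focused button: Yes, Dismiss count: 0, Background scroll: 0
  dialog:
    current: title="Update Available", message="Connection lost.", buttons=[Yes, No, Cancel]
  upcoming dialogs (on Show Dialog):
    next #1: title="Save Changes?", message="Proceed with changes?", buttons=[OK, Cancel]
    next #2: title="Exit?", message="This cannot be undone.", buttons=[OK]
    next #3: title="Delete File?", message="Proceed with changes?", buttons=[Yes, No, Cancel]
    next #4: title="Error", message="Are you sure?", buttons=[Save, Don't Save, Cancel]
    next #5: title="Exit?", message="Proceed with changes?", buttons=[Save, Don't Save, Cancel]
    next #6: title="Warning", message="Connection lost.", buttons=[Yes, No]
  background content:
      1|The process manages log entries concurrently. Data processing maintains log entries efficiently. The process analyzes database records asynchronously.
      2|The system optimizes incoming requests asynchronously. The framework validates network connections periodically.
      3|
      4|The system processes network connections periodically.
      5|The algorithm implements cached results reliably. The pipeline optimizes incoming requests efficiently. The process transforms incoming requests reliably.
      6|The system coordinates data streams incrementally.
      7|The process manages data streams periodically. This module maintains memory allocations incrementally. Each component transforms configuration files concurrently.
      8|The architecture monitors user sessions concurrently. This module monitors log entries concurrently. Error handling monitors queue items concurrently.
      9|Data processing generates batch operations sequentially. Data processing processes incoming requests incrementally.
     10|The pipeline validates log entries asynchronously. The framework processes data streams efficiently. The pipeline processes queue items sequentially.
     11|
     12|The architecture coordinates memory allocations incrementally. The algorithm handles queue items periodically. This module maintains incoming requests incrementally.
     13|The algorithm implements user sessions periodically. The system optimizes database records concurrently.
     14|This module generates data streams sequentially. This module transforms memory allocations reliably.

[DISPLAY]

                                         
                                         
━━━━━━━━━━━━━━━━━━━━━━━━━┓               
gModal                   ┃               
─────────────────────────┨━━━┓           
ocess manages log entries┃   ┃           
stem optimizes incoming r┃───┨           
                         ┃O▼]┃━━━━━━━┓   
stem processes network co┃us]┃       ┃   
────────────────────┐ched┃x] ┃───────┨   
  Update Available  │ str┃  ]┃     ▼]┃   
  Connection lost.  │ream┃ ) ┃     ▼]┃   
[Yes]  No   Cancel  │ser ┃x] ┃      ]┃   
────────────────────┘atch┃ ] ┃     ▼]┃   
peline validates log entr┃Ca]┃       ┃   
                         ┃   ┃      ]┃   
chitecture coordinates me┃   ┃rk  ( )┃   
gorithm implements user s┃   ┃       ┃   
odule generates data stre┃   ┃       ┃   
━━━━━━━━━━━━━━━━━━━━━━━━━┛   ┃━━━━━━━┛   
          ┃                  ┃           


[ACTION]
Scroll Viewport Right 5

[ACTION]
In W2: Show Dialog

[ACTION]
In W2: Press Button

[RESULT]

                                         
                                         
━━━━━━━━━━━━━━━━━━━━━━━━━┓               
gModal                   ┃               
─────────────────────────┨━━━┓           
ocess manages log entries┃   ┃           
stem optimizes incoming r┃───┨           
                         ┃O▼]┃━━━━━━━┓   
stem processes network co┃us]┃       ┃   
gorithm implements cached┃x] ┃───────┨   
stem coordinates data str┃  ]┃     ▼]┃   
ocess manages data stream┃ ) ┃     ▼]┃   
chitecture monitors user ┃x] ┃      ]┃   
rocessing generates batch┃ ] ┃     ▼]┃   
peline validates log entr┃Ca]┃       ┃   
                         ┃   ┃      ]┃   
chitecture coordinates me┃   ┃rk  ( )┃   
gorithm implements user s┃   ┃       ┃   
odule generates data stre┃   ┃       ┃   
━━━━━━━━━━━━━━━━━━━━━━━━━┛   ┃━━━━━━━┛   
          ┃                  ┃           


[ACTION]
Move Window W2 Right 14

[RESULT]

                                         
                                         
       ┏━━━━━━━━━━━━━━━━━━━━━━━━━━━━━━━┓ 
       ┃ DialogModal                   ┃ 
       ┠───────────────────────────────┨ 
       ┃The process manages log entries┃ 
       ┃The system optimizes incoming r┃ 
━━━━━━━┃                               ┃ 
FormWid┃The system processes network co┃ 
───────┃The algorithm implements cached┃ 
 Priori┃The system coordinates data str┃ 
 Region┃The process manages data stream┃ 
 Notes:┃The architecture monitors user ┃ 
 Status┃Data processing generates batch┃ 
 Active┃The pipeline validates log entr┃ 
 Phone:┃                               ┃ 
 Theme:┃The architecture coordinates me┃ 
       ┃The algorithm implements user s┃ 
       ┃This module generates data stre┃ 
━━━━━━━┗━━━━━━━━━━━━━━━━━━━━━━━━━━━━━━━┛ 
          ┃                  ┃           
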